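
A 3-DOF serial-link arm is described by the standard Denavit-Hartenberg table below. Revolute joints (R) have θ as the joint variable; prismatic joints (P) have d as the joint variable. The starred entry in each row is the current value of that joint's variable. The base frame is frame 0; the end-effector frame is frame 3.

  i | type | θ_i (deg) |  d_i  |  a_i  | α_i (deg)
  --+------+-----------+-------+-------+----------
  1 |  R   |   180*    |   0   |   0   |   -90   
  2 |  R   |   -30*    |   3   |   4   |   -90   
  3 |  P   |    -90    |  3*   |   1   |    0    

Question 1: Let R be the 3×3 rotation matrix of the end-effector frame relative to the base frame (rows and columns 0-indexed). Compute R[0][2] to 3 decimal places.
-0.500

End-effector z-axis (col 2 of R) = (-0.5000,-0.0000,-0.8660)
R[0][2] = -0.5000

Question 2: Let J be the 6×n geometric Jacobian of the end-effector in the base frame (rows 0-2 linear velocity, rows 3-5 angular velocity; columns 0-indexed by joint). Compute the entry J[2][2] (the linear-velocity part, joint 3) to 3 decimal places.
-0.866

prismatic axis z_2 = (-0.5000,-0.0000,-0.8660)
J_v[:, 2] = z_2; J_ω[:, 2] = (0,0,0)
entry J[2][2] = -0.8660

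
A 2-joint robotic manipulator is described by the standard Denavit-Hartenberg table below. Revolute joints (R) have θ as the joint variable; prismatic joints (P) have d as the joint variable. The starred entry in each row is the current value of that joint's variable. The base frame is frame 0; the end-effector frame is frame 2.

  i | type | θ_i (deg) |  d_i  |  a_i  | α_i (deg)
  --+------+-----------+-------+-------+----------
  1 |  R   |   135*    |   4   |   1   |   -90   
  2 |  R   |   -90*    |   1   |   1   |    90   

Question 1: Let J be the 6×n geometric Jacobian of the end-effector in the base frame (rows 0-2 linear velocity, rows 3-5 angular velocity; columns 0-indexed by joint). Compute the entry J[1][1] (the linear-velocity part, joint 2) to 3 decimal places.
0.707

axis z_1 = (-0.7071,-0.7071,0.0000); lever o_n−o_1 = (-0.7071,-0.7071,1.0000)
cross product → J_v[:, 1] = (-0.7071,0.7071,0.0000)
J_ω[:, 1] = z_1
entry J[1][1] = 0.7071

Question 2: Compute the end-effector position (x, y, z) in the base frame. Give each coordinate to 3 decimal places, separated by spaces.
-1.414 0.000 5.000

after link 1: o_1 = (-0.7071, 0.7071, 4.0000)
after link 2: o_2 = (-1.4142, 0.0000, 5.0000)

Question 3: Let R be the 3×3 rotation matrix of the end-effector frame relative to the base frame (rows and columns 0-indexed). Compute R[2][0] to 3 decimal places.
1.000

End-effector x-axis (col 0 of R) = (0.0000,0.0000,1.0000)
R[2][0] = 1.0000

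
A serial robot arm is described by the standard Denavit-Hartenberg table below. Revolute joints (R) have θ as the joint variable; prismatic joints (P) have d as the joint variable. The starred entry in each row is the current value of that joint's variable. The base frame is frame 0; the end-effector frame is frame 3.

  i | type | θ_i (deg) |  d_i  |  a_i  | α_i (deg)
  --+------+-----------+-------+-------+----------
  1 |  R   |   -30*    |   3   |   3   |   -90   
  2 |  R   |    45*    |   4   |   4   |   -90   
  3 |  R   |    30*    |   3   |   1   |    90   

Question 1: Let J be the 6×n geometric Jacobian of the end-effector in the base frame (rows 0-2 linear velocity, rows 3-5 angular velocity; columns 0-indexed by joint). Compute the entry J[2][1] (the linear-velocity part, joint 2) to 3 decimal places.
axis z_1 = (0.5000,0.8660,0.0000); lever o_n−o_1 = (2.8927,2.3713,-5.5621)
cross product → J_v[:, 1] = (-4.8169,2.7811,-1.3195)
J_ω[:, 1] = z_1
entry J[2][1] = -1.3195

-1.319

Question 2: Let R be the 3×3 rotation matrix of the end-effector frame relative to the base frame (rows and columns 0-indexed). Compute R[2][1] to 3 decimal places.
End-effector y-axis (col 1 of R) = (-0.6124,0.3536,-0.7071)
R[2][1] = -0.7071

-0.707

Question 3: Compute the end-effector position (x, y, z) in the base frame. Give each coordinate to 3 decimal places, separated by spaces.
5.491 0.871 -2.562

after link 1: o_1 = (2.5981, -1.5000, 3.0000)
after link 2: o_2 = (7.0476, 0.5499, 0.1716)
after link 3: o_3 = (5.4908, 0.8713, -2.5621)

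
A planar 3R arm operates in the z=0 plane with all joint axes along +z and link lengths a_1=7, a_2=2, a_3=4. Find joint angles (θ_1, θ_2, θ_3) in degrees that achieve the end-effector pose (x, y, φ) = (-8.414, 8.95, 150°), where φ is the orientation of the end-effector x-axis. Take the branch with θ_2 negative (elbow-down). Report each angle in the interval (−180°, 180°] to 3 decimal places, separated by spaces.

wrist centre = target − a_3·(cos φ, sin φ) = (-4.9499, 6.9500)
cos θ_2 = (72.8040−7²−2²)/(2·7·2) = 0.7073; θ_2 = -44.9855° (elbow-down)
β = atan2(6.9500,-4.9499) = 125.4591°; ψ = atan2(-1.4139,8.4146) = -9.5380°
θ_1 = β − ψ = 134.9971°
θ_3 = φ − θ_1 − θ_2 = 59.9884° (wrapped to (-180°,180°])

134.997 -44.986 59.988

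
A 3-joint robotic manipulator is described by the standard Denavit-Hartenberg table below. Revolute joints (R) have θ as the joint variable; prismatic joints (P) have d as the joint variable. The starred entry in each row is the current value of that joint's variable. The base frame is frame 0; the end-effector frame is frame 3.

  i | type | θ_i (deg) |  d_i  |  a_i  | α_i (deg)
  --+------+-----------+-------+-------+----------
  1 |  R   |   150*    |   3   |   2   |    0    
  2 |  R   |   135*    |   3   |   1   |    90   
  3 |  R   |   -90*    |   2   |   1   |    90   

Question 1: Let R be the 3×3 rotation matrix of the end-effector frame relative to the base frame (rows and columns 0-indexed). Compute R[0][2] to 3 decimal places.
End-effector z-axis (col 2 of R) = (-0.2588,0.9659,-0.0000)
R[0][2] = -0.2588

-0.259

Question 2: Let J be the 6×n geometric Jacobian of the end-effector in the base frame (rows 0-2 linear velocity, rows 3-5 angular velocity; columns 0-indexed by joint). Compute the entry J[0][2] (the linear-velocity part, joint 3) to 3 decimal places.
0.259

axis z_2 = (-0.9659,-0.2588,0.0000); lever o_n−o_2 = (-1.9319,-0.5176,-1.0000)
cross product → J_v[:, 2] = (0.2588,-0.9659,-0.0000)
J_ω[:, 2] = z_2
entry J[0][2] = 0.2588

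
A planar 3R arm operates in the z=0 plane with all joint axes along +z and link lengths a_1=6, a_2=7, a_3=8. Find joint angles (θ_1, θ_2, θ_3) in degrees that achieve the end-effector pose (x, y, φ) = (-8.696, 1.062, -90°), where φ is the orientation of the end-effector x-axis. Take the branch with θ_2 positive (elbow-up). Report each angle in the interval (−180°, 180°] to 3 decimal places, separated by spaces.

wrist centre = target − a_3·(cos φ, sin φ) = (-8.6960, 9.0620)
cos θ_2 = (157.7403−6²−7²)/(2·6·7) = 0.8660; θ_2 = 30.0080° (elbow-up)
β = atan2(9.0620,-8.6960) = 133.8193°; ψ = atan2(3.5008,12.0617) = 16.1851°
θ_1 = β − ψ = 117.6342°
θ_3 = φ − θ_1 − θ_2 = 122.3578° (wrapped to (-180°,180°])

117.634 30.008 122.358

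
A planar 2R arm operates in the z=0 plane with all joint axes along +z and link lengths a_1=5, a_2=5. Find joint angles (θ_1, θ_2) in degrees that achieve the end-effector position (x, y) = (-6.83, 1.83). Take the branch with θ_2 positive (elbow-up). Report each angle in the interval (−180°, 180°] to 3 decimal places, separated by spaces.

cos θ_2 = (49.9978−5²−5²)/(2·5·5) = -0.0000; θ_2 = 90.0025° (elbow-up)
β = atan2(1.8300,-6.8300) = 165.0007°; ψ = atan2(5.0000,4.9998) = 45.0013°
θ_1 = β − ψ = 119.9995°

119.999 90.003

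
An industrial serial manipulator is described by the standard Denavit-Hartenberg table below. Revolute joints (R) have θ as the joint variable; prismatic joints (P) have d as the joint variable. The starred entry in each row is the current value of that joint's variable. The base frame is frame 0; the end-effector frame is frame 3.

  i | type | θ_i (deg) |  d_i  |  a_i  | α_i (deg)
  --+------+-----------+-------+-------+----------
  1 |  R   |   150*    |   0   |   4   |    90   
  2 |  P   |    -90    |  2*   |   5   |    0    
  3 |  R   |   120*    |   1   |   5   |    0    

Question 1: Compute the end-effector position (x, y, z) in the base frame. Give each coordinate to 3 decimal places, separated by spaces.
-5.714 6.763 -2.500

after link 1: o_1 = (-3.4641, 2.0000, 0.0000)
after link 2: o_2 = (-2.4641, 3.7321, -5.0000)
after link 3: o_3 = (-5.7141, 6.7631, -2.5000)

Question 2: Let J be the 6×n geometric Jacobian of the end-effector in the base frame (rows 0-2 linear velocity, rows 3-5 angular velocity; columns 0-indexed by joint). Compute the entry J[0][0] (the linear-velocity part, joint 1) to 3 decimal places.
-6.763

axis z_0 = ẑ; lever o_n−o_0 = (-5.7141,6.7631,-2.5000)
cross product → J_v[:, 0] = (-6.7631,-5.7141,0.0000)
J_ω[:, 0] = z_0
entry J[0][0] = -6.7631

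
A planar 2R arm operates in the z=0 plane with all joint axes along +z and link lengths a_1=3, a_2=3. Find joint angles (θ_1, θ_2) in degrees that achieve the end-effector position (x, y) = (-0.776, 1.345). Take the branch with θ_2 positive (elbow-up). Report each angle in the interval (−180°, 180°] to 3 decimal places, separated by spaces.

44.982 150.002

cos θ_2 = (2.4112−3²−3²)/(2·3·3) = -0.8660; θ_2 = 150.0022° (elbow-up)
β = atan2(1.3450,-0.7760) = 119.9829°; ψ = atan2(1.4999,0.4019) = 75.0011°
θ_1 = β − ψ = 44.9818°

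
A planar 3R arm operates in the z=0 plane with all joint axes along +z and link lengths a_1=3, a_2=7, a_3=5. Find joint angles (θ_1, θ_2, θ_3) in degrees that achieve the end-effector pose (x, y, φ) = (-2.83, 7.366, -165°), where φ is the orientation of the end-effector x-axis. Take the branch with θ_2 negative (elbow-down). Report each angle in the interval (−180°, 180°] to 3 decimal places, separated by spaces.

120.007 -60.007 135.000

wrist centre = target − a_3·(cos φ, sin φ) = (1.9996, 8.6601)
cos θ_2 = (78.9958−3²−7²)/(2·3·7) = 0.4999; θ_2 = -60.0067° (elbow-down)
β = atan2(8.6601,1.9996) = 76.9982°; ψ = atan2(-6.0626,6.4993) = -43.0089°
θ_1 = β − ψ = 120.0071°
θ_3 = φ − θ_1 − θ_2 = 134.9995° (wrapped to (-180°,180°])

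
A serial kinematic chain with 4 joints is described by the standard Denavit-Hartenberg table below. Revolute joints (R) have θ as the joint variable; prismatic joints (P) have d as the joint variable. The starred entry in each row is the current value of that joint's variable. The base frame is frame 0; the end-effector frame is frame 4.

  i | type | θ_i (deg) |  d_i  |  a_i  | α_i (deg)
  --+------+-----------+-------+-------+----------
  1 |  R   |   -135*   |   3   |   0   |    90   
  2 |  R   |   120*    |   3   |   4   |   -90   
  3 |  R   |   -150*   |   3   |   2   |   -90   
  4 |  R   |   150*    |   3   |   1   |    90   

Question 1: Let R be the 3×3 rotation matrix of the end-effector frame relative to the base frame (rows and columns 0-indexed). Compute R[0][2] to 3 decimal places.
End-effector z-axis (col 2 of R) = (-0.8602,-0.5066,0.0580)
R[0][2] = -0.8602

-0.860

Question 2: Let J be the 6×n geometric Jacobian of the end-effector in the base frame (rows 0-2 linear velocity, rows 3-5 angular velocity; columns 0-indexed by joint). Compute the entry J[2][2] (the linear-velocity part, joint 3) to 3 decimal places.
axis z_2 = (0.6124,0.6124,-0.5000); lever o_n−o_2 = (-0.5240,3.9521,-0.8014)
cross product → J_v[:, 2] = (1.4853,0.7528,2.7410)
J_ω[:, 2] = z_2
entry J[2][2] = 2.7410

2.741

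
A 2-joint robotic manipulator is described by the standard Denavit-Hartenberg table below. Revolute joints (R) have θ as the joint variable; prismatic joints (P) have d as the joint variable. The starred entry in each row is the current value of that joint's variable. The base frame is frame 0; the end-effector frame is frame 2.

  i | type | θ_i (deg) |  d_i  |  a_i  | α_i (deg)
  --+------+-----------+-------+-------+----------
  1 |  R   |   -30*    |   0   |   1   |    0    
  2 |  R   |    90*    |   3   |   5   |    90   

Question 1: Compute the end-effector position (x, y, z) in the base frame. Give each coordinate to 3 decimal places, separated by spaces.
after link 1: o_1 = (0.8660, -0.5000, 0.0000)
after link 2: o_2 = (3.3660, 3.8301, 3.0000)

3.366 3.830 3.000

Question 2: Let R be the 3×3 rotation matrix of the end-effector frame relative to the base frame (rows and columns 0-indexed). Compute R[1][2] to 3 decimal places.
-0.500

End-effector z-axis (col 2 of R) = (0.8660,-0.5000,0.0000)
R[1][2] = -0.5000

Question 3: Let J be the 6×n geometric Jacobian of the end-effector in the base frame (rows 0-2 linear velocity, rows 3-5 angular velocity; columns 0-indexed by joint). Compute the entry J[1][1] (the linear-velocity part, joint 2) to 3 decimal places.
axis z_1 = (0.0000,0.0000,1.0000); lever o_n−o_1 = (2.5000,4.3301,3.0000)
cross product → J_v[:, 1] = (-4.3301,2.5000,0.0000)
J_ω[:, 1] = z_1
entry J[1][1] = 2.5000

2.500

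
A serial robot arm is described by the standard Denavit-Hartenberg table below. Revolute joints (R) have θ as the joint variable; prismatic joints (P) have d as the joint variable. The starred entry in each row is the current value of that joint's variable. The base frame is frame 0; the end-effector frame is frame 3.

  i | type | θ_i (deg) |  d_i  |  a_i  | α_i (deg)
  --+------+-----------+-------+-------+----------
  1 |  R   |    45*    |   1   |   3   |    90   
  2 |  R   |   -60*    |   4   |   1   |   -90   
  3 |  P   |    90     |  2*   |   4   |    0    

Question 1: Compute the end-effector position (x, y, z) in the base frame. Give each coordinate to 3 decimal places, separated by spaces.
after link 1: o_1 = (2.1213, 2.1213, 1.0000)
after link 2: o_2 = (5.3033, -0.3536, 0.1340)
after link 3: o_3 = (3.6996, 3.6996, 1.1340)

3.700 3.700 1.134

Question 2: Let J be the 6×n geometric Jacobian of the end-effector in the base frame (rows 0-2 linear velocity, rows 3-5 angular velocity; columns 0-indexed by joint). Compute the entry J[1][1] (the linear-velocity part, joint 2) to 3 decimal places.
axis z_1 = (0.7071,-0.7071,0.0000); lever o_n−o_1 = (1.5783,1.5783,0.1340)
cross product → J_v[:, 1] = (-0.0947,-0.0947,2.2321)
J_ω[:, 1] = z_1
entry J[1][1] = -0.0947

-0.095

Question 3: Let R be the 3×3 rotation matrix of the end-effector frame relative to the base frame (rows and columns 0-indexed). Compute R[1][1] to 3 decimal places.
-0.354

End-effector y-axis (col 1 of R) = (-0.3536,-0.3536,0.8660)
R[1][1] = -0.3536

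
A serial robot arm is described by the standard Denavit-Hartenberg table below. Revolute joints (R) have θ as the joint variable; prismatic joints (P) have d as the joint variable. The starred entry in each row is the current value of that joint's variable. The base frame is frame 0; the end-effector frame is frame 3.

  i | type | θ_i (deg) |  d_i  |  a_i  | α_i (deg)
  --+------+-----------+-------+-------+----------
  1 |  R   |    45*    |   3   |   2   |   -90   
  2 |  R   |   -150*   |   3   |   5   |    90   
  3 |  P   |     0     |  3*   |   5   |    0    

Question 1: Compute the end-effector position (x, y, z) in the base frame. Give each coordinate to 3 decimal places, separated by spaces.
-7.891 -3.649 5.402

after link 1: o_1 = (1.4142, 1.4142, 3.0000)
after link 2: o_2 = (-3.7690, 0.4737, 5.5000)
after link 3: o_3 = (-7.8915, -3.6489, 5.4019)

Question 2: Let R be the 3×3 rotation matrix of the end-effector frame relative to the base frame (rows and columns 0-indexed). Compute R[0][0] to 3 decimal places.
End-effector x-axis (col 0 of R) = (-0.6124,-0.6124,0.5000)
R[0][0] = -0.6124

-0.612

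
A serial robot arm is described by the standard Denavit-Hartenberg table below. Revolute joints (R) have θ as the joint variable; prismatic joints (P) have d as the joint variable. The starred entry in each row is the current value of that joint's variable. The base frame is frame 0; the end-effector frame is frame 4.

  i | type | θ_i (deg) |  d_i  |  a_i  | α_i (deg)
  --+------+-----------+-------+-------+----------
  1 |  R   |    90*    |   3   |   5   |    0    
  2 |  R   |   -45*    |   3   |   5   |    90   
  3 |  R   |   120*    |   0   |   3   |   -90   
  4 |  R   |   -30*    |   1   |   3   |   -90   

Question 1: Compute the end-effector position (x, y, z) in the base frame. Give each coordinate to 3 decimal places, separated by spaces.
after link 1: o_1 = (0.0000, 5.0000, 3.0000)
after link 2: o_2 = (3.5355, 8.5355, 6.0000)
after link 3: o_3 = (2.4749, 7.4749, 8.5981)
after link 4: o_4 = (2.0046, 4.8833, 10.3481)

2.005 4.883 10.348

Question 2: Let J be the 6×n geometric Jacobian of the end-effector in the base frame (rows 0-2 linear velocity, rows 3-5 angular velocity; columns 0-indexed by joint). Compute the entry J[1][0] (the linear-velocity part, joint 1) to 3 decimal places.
2.005

axis z_0 = ẑ; lever o_n−o_0 = (2.0046,4.8833,10.3481)
cross product → J_v[:, 0] = (-4.8833,2.0046,0.0000)
J_ω[:, 0] = z_0
entry J[1][0] = 2.0046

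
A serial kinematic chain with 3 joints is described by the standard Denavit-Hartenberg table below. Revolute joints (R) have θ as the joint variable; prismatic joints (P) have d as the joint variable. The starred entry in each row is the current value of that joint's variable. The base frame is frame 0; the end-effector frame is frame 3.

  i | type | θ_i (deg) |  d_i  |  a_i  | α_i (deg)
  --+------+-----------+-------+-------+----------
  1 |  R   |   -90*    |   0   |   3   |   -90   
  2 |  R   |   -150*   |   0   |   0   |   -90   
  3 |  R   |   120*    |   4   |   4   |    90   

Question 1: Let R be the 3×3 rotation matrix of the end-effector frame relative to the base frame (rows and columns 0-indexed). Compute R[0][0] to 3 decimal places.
-0.866

End-effector x-axis (col 0 of R) = (-0.8660,-0.4330,-0.2500)
R[0][0] = -0.8660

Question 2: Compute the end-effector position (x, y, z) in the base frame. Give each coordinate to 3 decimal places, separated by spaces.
after link 1: o_1 = (0.0000, -3.0000, 0.0000)
after link 2: o_2 = (0.0000, -3.0000, 0.0000)
after link 3: o_3 = (-3.4641, -6.7321, 2.4641)

-3.464 -6.732 2.464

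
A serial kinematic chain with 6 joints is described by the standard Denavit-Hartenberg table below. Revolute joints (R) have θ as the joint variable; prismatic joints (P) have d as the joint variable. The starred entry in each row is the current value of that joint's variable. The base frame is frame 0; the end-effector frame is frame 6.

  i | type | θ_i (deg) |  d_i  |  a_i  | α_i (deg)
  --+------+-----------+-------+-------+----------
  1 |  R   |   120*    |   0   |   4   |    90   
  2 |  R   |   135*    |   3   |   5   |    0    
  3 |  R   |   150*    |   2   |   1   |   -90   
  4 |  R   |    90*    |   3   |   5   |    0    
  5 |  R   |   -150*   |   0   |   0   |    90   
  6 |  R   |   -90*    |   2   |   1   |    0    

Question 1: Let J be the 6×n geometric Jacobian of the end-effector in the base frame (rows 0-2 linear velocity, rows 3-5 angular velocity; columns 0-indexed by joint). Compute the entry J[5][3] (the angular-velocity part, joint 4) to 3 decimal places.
axis z_3 = (-0.4830,0.8365,0.2588); lever o_n−o_3 = (-4.2059,-0.7152,2.1907)
cross product → J_v[:, 3] = (2.0176,-0.0306,3.8637)
J_ω[:, 3] = z_3
entry J[5][3] = 0.2588

0.259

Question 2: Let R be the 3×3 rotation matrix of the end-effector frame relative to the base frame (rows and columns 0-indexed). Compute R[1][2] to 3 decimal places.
0.056

End-effector z-axis (col 2 of R) = (0.5451,0.0559,0.8365)
R[1][2] = 0.0559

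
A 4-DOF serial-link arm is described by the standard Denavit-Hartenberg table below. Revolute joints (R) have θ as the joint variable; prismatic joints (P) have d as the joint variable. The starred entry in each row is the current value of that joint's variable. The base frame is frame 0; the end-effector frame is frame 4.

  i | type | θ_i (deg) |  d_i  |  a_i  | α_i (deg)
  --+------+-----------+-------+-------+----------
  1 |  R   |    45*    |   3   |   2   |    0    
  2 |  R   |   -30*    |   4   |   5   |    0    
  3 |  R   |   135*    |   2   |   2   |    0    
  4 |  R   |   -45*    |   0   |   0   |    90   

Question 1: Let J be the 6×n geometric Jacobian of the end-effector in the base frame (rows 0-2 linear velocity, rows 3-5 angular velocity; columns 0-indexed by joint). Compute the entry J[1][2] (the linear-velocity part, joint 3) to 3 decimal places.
axis z_2 = (0.0000,0.0000,1.0000); lever o_n−o_2 = (-1.7321,1.0000,2.0000)
cross product → J_v[:, 2] = (-1.0000,-1.7321,0.0000)
J_ω[:, 2] = z_2
entry J[1][2] = -1.7321

-1.732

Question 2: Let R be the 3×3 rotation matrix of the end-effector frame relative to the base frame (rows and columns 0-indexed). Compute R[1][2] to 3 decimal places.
End-effector z-axis (col 2 of R) = (0.9659,0.2588,0.0000)
R[1][2] = 0.2588

0.259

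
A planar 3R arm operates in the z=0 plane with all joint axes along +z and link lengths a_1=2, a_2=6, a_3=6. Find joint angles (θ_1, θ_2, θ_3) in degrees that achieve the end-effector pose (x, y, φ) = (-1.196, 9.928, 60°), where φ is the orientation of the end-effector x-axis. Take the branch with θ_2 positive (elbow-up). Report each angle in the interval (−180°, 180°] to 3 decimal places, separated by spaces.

59.993 90.008 -90.001

wrist centre = target − a_3·(cos φ, sin φ) = (-4.1960, 4.7318)
cos θ_2 = (39.9968−2²−6²)/(2·2·6) = -0.0001; θ_2 = 90.0076° (elbow-up)
β = atan2(4.7318,-4.1960) = 131.5652°; ψ = atan2(6.0000,1.9992) = 71.5719°
θ_1 = β − ψ = 59.9933°
θ_3 = φ − θ_1 − θ_2 = -90.0010° (wrapped to (-180°,180°])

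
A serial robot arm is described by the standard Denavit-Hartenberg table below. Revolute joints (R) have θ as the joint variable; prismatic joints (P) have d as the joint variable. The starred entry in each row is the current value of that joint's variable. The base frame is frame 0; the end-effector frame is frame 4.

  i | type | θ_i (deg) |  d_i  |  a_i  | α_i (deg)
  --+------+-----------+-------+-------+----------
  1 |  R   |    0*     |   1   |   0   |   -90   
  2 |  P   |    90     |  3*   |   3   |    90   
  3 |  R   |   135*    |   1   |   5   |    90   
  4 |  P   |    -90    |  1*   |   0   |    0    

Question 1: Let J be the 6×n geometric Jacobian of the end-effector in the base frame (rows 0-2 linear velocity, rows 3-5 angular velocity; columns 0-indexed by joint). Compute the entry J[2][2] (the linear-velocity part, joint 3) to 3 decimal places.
4.243

axis z_2 = (1.0000,0.0000,0.0000); lever o_n−o_2 = (1.0000,4.2426,2.8284)
cross product → J_v[:, 2] = (-0.0000,-2.8284,4.2426)
J_ω[:, 2] = z_2
entry J[2][2] = 4.2426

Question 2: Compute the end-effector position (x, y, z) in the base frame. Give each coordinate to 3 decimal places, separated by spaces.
1.000 7.243 0.828

after link 1: o_1 = (0.0000, 0.0000, 1.0000)
after link 2: o_2 = (0.0000, 3.0000, -2.0000)
after link 3: o_3 = (1.0000, 6.5355, 1.5355)
after link 4: o_4 = (1.0000, 7.2426, 0.8284)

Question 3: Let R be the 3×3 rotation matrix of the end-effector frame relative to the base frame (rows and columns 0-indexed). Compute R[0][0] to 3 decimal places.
-1.000

End-effector x-axis (col 0 of R) = (-1.0000,0.0000,-0.0000)
R[0][0] = -1.0000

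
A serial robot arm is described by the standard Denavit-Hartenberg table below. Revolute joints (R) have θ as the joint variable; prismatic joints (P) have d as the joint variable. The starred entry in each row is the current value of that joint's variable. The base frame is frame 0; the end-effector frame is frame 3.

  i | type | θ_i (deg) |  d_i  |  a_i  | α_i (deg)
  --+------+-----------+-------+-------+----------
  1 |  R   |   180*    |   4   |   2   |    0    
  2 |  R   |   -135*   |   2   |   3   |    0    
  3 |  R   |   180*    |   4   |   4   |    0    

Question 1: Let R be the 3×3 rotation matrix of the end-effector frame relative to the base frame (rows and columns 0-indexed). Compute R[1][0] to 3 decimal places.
End-effector x-axis (col 0 of R) = (-0.7071,-0.7071,0.0000)
R[1][0] = -0.7071

-0.707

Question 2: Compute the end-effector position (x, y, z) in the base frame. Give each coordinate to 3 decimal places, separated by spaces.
after link 1: o_1 = (-2.0000, 0.0000, 4.0000)
after link 2: o_2 = (0.1213, 2.1213, 6.0000)
after link 3: o_3 = (-2.7071, -0.7071, 10.0000)

-2.707 -0.707 10.000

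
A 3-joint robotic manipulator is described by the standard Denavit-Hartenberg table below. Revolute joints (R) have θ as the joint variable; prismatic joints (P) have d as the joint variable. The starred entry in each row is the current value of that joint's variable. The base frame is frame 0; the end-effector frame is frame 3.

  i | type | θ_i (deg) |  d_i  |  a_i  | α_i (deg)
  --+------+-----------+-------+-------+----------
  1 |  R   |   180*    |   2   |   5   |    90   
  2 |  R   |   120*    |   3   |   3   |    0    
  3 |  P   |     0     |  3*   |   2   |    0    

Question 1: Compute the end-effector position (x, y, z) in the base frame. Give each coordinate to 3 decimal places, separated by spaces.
after link 1: o_1 = (-5.0000, 0.0000, 2.0000)
after link 2: o_2 = (-3.5000, 3.0000, 4.5981)
after link 3: o_3 = (-2.5000, 6.0000, 6.3301)

-2.500 6.000 6.330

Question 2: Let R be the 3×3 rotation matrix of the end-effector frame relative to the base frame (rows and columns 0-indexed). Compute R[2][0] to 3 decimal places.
0.866

End-effector x-axis (col 0 of R) = (0.5000,-0.0000,0.8660)
R[2][0] = 0.8660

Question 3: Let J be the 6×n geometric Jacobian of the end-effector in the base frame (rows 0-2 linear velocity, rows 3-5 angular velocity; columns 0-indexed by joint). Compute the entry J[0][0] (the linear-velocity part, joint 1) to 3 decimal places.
-6.000

axis z_0 = ẑ; lever o_n−o_0 = (-2.5000,6.0000,6.3301)
cross product → J_v[:, 0] = (-6.0000,-2.5000,0.0000)
J_ω[:, 0] = z_0
entry J[0][0] = -6.0000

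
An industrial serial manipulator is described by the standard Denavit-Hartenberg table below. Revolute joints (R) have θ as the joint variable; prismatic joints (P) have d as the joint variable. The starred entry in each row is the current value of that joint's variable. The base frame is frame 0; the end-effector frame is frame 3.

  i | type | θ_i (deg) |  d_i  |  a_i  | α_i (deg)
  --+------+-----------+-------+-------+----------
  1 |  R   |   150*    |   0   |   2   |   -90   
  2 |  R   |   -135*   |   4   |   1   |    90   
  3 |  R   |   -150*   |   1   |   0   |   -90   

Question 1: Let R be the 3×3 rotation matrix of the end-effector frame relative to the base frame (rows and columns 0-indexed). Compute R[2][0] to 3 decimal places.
-0.612

End-effector x-axis (col 0 of R) = (-0.2803,0.7392,-0.6124)
R[2][0] = -0.6124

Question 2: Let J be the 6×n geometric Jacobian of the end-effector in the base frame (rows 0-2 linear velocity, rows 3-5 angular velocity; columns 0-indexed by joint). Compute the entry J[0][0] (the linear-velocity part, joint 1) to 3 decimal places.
3.171

axis z_0 = ẑ; lever o_n−o_0 = (-2.5073,-3.1712,0.0000)
cross product → J_v[:, 0] = (3.1712,-2.5073,0.0000)
J_ω[:, 0] = z_0
entry J[0][0] = 3.1712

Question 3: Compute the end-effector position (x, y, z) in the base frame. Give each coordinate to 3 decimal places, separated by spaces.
after link 1: o_1 = (-1.7321, 1.0000, 0.0000)
after link 2: o_2 = (-3.1197, -2.8177, 0.7071)
after link 3: o_3 = (-2.5073, -3.1712, 0.0000)

-2.507 -3.171 0.000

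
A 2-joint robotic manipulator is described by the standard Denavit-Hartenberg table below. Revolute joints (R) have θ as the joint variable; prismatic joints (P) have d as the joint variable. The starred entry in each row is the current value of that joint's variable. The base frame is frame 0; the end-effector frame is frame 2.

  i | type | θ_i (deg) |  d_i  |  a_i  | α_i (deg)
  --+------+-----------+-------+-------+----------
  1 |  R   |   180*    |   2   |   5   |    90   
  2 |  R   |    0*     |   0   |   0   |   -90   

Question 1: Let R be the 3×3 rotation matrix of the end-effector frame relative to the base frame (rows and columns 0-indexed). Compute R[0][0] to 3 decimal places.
-1.000

End-effector x-axis (col 0 of R) = (-1.0000,0.0000,0.0000)
R[0][0] = -1.0000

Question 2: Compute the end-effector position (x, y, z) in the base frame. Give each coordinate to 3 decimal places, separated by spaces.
after link 1: o_1 = (-5.0000, 0.0000, 2.0000)
after link 2: o_2 = (-5.0000, 0.0000, 2.0000)

-5.000 0.000 2.000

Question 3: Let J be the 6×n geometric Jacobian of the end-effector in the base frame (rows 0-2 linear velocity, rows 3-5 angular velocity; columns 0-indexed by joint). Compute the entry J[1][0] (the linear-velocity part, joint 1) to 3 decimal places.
-5.000

axis z_0 = ẑ; lever o_n−o_0 = (-5.0000,0.0000,2.0000)
cross product → J_v[:, 0] = (-0.0000,-5.0000,0.0000)
J_ω[:, 0] = z_0
entry J[1][0] = -5.0000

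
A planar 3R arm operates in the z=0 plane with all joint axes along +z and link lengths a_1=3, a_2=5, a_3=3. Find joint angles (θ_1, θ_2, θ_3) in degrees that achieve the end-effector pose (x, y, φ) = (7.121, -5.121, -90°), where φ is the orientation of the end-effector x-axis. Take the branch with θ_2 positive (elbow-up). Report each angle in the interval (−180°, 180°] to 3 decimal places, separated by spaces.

-45.009 45.016 -90.007

wrist centre = target − a_3·(cos φ, sin φ) = (7.1210, -2.1210)
cos θ_2 = (55.2073−3²−5²)/(2·3·5) = 0.7069; θ_2 = 45.0160° (elbow-up)
β = atan2(-2.1210,7.1210) = -16.5862°; ψ = atan2(3.5365,6.5345) = 28.4224°
θ_1 = β − ψ = -45.0087°
θ_3 = φ − θ_1 − θ_2 = -90.0073° (wrapped to (-180°,180°])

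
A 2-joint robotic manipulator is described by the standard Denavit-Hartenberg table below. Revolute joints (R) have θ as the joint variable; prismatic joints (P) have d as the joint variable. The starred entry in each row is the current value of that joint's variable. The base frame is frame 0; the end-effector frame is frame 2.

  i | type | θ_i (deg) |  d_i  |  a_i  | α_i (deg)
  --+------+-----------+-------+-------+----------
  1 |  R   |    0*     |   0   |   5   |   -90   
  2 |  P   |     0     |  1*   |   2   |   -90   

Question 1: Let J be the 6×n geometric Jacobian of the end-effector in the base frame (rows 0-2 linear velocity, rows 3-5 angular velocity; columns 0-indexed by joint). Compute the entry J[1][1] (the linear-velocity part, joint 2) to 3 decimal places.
1.000

prismatic axis z_1 = (0.0000,1.0000,0.0000)
J_v[:, 1] = z_1; J_ω[:, 1] = (0,0,0)
entry J[1][1] = 1.0000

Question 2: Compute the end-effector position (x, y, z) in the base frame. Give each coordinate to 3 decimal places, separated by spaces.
7.000 1.000 0.000

after link 1: o_1 = (5.0000, 0.0000, 0.0000)
after link 2: o_2 = (7.0000, 1.0000, 0.0000)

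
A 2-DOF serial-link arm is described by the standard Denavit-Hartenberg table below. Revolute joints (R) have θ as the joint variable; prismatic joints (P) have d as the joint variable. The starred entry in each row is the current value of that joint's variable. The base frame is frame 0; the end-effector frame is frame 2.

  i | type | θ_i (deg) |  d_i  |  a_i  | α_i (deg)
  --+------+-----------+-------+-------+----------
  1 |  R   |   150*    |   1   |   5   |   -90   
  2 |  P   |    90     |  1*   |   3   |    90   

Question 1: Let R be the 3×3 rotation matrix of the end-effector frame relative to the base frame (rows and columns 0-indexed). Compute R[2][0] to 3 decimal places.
-1.000

End-effector x-axis (col 0 of R) = (-0.0000,-0.0000,-1.0000)
R[2][0] = -1.0000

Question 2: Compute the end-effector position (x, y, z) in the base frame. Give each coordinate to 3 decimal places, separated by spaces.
-4.830 1.634 -2.000

after link 1: o_1 = (-4.3301, 2.5000, 1.0000)
after link 2: o_2 = (-4.8301, 1.6340, -2.0000)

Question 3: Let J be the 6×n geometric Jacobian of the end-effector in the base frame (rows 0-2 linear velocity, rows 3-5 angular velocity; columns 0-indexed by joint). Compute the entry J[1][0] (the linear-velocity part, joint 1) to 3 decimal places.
axis z_0 = ẑ; lever o_n−o_0 = (-4.8301,1.6340,-2.0000)
cross product → J_v[:, 0] = (-1.6340,-4.8301,0.0000)
J_ω[:, 0] = z_0
entry J[1][0] = -4.8301

-4.830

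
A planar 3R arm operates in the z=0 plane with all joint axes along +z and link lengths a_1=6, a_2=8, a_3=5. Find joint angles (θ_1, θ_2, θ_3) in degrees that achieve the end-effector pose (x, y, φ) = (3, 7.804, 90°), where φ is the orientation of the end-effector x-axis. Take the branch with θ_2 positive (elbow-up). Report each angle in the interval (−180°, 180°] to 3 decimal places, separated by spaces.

wrist centre = target − a_3·(cos φ, sin φ) = (3.0000, 2.8040)
cos θ_2 = (16.8624−6²−8²)/(2·6·8) = -0.8660; θ_2 = 149.9990° (elbow-up)
β = atan2(2.8040,3.0000) = 43.0659°; ψ = atan2(4.0001,-0.9281) = 103.0630°
θ_1 = β − ψ = -59.9971°
θ_3 = φ − θ_1 − θ_2 = -0.0019° (wrapped to (-180°,180°])

-59.997 149.999 -0.002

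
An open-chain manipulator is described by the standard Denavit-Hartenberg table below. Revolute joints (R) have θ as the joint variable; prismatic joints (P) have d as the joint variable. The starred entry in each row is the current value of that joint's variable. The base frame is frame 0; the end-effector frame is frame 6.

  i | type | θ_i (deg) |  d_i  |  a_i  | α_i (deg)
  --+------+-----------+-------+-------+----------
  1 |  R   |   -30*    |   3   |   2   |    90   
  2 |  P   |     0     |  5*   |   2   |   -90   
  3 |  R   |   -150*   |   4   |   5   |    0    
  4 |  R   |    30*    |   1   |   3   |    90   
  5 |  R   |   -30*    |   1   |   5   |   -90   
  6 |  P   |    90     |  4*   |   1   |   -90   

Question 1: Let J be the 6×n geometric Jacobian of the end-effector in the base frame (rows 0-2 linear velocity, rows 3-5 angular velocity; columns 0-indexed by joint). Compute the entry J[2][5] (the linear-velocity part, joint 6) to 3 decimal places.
0.866

prismatic axis z_5 = (-0.4330,-0.2500,0.8660)
J_v[:, 5] = z_5; J_ω[:, 5] = (0,0,0)
entry J[2][5] = 0.8660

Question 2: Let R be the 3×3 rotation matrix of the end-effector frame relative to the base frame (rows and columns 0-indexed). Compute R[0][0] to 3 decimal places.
0.500

End-effector x-axis (col 0 of R) = (0.5000,-0.8660,-0.0000)
R[0][0] = 0.5000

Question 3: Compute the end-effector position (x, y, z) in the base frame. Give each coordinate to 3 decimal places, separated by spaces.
after link 1: o_1 = (1.7321, -1.0000, 3.0000)
after link 2: o_2 = (0.9641, -6.3301, 3.0000)
after link 3: o_3 = (-4.0359, -6.3301, 7.0000)
after link 4: o_4 = (-6.6340, -7.8301, 8.0000)
after link 5: o_5 = (-10.8840, -9.1292, 5.5000)
after link 6: o_6 = (-12.1160, -10.9952, 8.9641)

-12.116 -10.995 8.964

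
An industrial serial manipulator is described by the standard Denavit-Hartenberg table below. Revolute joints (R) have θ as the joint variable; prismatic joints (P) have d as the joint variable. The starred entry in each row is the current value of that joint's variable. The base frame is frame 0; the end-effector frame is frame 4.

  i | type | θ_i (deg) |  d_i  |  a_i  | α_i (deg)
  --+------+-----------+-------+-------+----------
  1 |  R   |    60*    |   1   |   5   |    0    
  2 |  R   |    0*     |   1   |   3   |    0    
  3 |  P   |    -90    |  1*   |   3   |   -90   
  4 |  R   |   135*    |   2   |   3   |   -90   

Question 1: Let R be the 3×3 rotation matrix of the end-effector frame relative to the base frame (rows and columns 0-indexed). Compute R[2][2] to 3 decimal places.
0.707

End-effector z-axis (col 2 of R) = (-0.6124,0.3536,0.7071)
R[2][2] = 0.7071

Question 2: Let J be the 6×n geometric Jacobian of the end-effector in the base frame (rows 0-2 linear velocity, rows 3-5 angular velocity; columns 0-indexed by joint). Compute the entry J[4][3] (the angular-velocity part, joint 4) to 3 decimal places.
axis z_3 = (0.5000,0.8660,0.0000); lever o_n−o_3 = (-0.8371,2.7927,-2.1213)
cross product → J_v[:, 3] = (-1.8371,1.0607,2.1213)
J_ω[:, 3] = z_3
entry J[4][3] = 0.8660

0.866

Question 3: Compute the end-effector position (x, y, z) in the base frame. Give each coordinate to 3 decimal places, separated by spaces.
after link 1: o_1 = (2.5000, 4.3301, 1.0000)
after link 2: o_2 = (4.0000, 6.9282, 2.0000)
after link 3: o_3 = (6.5981, 5.4282, 3.0000)
after link 4: o_4 = (5.7610, 8.2209, 0.8787)

5.761 8.221 0.879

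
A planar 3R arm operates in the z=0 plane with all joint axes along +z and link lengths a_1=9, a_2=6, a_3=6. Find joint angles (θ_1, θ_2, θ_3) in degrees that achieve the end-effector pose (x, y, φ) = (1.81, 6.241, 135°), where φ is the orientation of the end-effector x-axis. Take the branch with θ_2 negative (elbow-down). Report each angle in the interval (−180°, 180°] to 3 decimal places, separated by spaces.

59.998 -135.003 -149.994

wrist centre = target − a_3·(cos φ, sin φ) = (6.0526, 1.9984)
cos θ_2 = (40.6279−9²−6²)/(2·9·6) = -0.7071; θ_2 = -135.0034° (elbow-down)
β = atan2(1.9984,6.0526) = 18.2713°; ψ = atan2(-4.2424,4.7571) = -41.7266°
θ_1 = β − ψ = 59.9979°
θ_3 = φ − θ_1 − θ_2 = -149.9945° (wrapped to (-180°,180°])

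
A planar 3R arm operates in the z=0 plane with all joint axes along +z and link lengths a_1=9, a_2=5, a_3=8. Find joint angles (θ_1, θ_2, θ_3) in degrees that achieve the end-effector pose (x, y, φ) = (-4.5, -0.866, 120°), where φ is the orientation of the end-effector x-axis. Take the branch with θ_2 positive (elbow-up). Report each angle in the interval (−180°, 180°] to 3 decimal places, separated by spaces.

-127.341 120.000 127.341

wrist centre = target − a_3·(cos φ, sin φ) = (-0.5000, -7.7942)
cos θ_2 = (60.9996−9²−5²)/(2·9·5) = -0.5000; θ_2 = 120.0003° (elbow-up)
β = atan2(-7.7942,-0.5000) = -93.6705°; ψ = atan2(4.3301,6.5000) = 33.6705°
θ_1 = β − ψ = -127.3410°
θ_3 = φ − θ_1 − θ_2 = 127.3407° (wrapped to (-180°,180°])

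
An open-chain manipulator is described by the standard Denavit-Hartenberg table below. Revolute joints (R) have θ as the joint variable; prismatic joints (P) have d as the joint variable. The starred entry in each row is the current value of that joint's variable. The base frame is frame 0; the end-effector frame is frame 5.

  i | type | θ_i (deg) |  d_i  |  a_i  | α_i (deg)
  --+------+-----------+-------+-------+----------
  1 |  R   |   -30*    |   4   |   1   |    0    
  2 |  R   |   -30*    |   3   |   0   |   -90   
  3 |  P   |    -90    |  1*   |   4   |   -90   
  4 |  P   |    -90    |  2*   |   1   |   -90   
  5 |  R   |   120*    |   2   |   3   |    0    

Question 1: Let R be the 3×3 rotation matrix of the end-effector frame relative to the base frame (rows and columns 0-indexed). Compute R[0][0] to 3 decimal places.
End-effector x-axis (col 0 of R) = (-0.8660,0.5000,0.0000)
R[0][0] = -0.8660

-0.866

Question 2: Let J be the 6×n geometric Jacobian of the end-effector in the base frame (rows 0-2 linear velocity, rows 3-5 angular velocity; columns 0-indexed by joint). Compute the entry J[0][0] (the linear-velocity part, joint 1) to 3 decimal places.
axis z_0 = ẑ; lever o_n−o_0 = (1.0000,0.2679,13.0000)
cross product → J_v[:, 0] = (-0.2679,1.0000,0.0000)
J_ω[:, 0] = z_0
entry J[0][0] = -0.2679

-0.268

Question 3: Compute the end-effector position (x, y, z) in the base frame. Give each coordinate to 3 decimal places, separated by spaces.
after link 1: o_1 = (0.8660, -0.5000, 4.0000)
after link 2: o_2 = (0.8660, -0.5000, 7.0000)
after link 3: o_3 = (1.7321, -0.0000, 11.0000)
after link 4: o_4 = (3.5981, -1.2321, 11.0000)
after link 5: o_5 = (1.0000, 0.2679, 13.0000)

1.000 0.268 13.000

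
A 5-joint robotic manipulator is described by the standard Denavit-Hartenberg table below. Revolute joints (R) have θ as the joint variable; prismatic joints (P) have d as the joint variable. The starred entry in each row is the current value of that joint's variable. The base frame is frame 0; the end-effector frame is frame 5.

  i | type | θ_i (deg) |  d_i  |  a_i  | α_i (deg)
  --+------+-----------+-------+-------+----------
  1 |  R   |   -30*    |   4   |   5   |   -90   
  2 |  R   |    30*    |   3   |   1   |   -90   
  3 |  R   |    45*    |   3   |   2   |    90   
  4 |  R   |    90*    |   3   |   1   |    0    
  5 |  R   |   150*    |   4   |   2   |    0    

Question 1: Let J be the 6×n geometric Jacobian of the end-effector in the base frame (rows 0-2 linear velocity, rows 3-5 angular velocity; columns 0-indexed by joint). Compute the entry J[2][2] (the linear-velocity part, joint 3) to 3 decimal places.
axis z_2 = (-0.4330,0.2500,-0.8660); lever o_n−o_2 = (5.3819,1.7917,-4.7925)
cross product → J_v[:, 2] = (0.3536,-6.7361,-2.1213)
J_ω[:, 2] = z_2
entry J[2][2] = -2.1213

-2.121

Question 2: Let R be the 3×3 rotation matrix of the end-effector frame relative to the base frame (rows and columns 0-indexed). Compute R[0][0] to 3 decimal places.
End-effector x-axis (col 0 of R) = (0.2866,0.2428,0.9268)
R[0][0] = 0.2866

0.287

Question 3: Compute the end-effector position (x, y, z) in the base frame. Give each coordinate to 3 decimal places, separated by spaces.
11.962 1.457 -1.293

after link 1: o_1 = (4.3301, -2.5000, 4.0000)
after link 2: o_2 = (6.5801, -0.3349, 3.5000)
after link 3: o_3 = (5.6346, -1.4221, 0.1948)
after link 4: o_4 = (7.8533, -0.2535, -1.7319)
after link 5: o_5 = (11.9620, 1.4568, -1.2925)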